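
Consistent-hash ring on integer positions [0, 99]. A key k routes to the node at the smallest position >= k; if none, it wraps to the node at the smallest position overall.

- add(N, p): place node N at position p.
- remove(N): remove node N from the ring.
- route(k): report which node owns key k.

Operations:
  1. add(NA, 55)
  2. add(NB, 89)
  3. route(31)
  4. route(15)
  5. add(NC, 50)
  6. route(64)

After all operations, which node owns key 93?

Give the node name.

Op 1: add NA@55 -> ring=[55:NA]
Op 2: add NB@89 -> ring=[55:NA,89:NB]
Op 3: route key 31: smallest pos >= 31 is 55 -> NA
Op 4: route key 15: smallest pos >= 15 is 55 -> NA
Op 5: add NC@50 -> ring=[50:NC,55:NA,89:NB]
Op 6: route key 64: smallest pos >= 64 is 89 -> NB
Final route key 93: none >= 93, wrap to smallest pos 50 -> NC

Answer: NC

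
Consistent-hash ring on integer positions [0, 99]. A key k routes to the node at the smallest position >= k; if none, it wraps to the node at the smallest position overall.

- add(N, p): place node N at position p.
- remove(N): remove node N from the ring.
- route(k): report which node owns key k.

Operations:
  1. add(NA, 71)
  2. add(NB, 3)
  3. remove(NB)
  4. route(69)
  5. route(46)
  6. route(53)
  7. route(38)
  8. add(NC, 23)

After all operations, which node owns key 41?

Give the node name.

Op 1: add NA@71 -> ring=[71:NA]
Op 2: add NB@3 -> ring=[3:NB,71:NA]
Op 3: remove NB -> ring=[71:NA]
Op 4: route key 69: smallest pos >= 69 is 71 -> NA
Op 5: route key 46: smallest pos >= 46 is 71 -> NA
Op 6: route key 53: smallest pos >= 53 is 71 -> NA
Op 7: route key 38: smallest pos >= 38 is 71 -> NA
Op 8: add NC@23 -> ring=[23:NC,71:NA]
Final route key 41: smallest pos >= 41 is 71 -> NA

Answer: NA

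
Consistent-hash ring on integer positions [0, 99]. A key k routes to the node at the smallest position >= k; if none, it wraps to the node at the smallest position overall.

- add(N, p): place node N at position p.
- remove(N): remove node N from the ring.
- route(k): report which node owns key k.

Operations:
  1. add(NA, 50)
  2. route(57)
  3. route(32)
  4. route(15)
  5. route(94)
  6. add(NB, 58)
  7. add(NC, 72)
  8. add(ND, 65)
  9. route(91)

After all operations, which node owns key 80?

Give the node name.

Op 1: add NA@50 -> ring=[50:NA]
Op 2: route key 57: none >= 57, wrap to smallest pos 50 -> NA
Op 3: route key 32: smallest pos >= 32 is 50 -> NA
Op 4: route key 15: smallest pos >= 15 is 50 -> NA
Op 5: route key 94: none >= 94, wrap to smallest pos 50 -> NA
Op 6: add NB@58 -> ring=[50:NA,58:NB]
Op 7: add NC@72 -> ring=[50:NA,58:NB,72:NC]
Op 8: add ND@65 -> ring=[50:NA,58:NB,65:ND,72:NC]
Op 9: route key 91: none >= 91, wrap to smallest pos 50 -> NA
Final route key 80: none >= 80, wrap to smallest pos 50 -> NA

Answer: NA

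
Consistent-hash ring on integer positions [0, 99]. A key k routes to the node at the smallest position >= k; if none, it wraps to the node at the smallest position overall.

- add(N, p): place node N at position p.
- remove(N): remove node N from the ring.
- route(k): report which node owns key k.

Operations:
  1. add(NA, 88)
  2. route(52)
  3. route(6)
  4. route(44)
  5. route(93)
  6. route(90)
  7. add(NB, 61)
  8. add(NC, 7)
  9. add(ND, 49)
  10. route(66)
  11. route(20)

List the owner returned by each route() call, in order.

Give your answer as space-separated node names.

Answer: NA NA NA NA NA NA ND

Derivation:
Op 1: add NA@88 -> ring=[88:NA]
Op 2: route key 52: smallest pos >= 52 is 88 -> NA
Op 3: route key 6: smallest pos >= 6 is 88 -> NA
Op 4: route key 44: smallest pos >= 44 is 88 -> NA
Op 5: route key 93: none >= 93, wrap to smallest pos 88 -> NA
Op 6: route key 90: none >= 90, wrap to smallest pos 88 -> NA
Op 7: add NB@61 -> ring=[61:NB,88:NA]
Op 8: add NC@7 -> ring=[7:NC,61:NB,88:NA]
Op 9: add ND@49 -> ring=[7:NC,49:ND,61:NB,88:NA]
Op 10: route key 66: smallest pos >= 66 is 88 -> NA
Op 11: route key 20: smallest pos >= 20 is 49 -> ND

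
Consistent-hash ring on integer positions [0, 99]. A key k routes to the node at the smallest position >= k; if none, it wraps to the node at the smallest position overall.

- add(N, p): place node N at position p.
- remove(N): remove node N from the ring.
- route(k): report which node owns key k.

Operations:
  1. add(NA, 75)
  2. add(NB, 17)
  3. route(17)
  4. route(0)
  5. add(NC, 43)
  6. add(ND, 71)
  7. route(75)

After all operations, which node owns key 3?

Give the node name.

Answer: NB

Derivation:
Op 1: add NA@75 -> ring=[75:NA]
Op 2: add NB@17 -> ring=[17:NB,75:NA]
Op 3: route key 17: smallest pos >= 17 is 17 -> NB
Op 4: route key 0: smallest pos >= 0 is 17 -> NB
Op 5: add NC@43 -> ring=[17:NB,43:NC,75:NA]
Op 6: add ND@71 -> ring=[17:NB,43:NC,71:ND,75:NA]
Op 7: route key 75: smallest pos >= 75 is 75 -> NA
Final route key 3: smallest pos >= 3 is 17 -> NB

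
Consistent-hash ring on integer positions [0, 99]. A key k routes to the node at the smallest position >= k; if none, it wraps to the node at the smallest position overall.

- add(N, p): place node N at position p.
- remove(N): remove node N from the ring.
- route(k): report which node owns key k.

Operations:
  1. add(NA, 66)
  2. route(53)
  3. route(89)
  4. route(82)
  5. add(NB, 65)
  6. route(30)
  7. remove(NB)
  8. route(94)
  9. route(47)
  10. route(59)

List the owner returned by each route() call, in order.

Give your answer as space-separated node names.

Op 1: add NA@66 -> ring=[66:NA]
Op 2: route key 53: smallest pos >= 53 is 66 -> NA
Op 3: route key 89: none >= 89, wrap to smallest pos 66 -> NA
Op 4: route key 82: none >= 82, wrap to smallest pos 66 -> NA
Op 5: add NB@65 -> ring=[65:NB,66:NA]
Op 6: route key 30: smallest pos >= 30 is 65 -> NB
Op 7: remove NB -> ring=[66:NA]
Op 8: route key 94: none >= 94, wrap to smallest pos 66 -> NA
Op 9: route key 47: smallest pos >= 47 is 66 -> NA
Op 10: route key 59: smallest pos >= 59 is 66 -> NA

Answer: NA NA NA NB NA NA NA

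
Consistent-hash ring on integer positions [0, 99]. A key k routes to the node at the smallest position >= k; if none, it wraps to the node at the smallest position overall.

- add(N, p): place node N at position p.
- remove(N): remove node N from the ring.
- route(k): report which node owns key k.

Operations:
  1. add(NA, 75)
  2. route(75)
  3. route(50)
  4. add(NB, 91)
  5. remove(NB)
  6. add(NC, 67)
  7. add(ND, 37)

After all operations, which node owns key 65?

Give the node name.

Op 1: add NA@75 -> ring=[75:NA]
Op 2: route key 75: smallest pos >= 75 is 75 -> NA
Op 3: route key 50: smallest pos >= 50 is 75 -> NA
Op 4: add NB@91 -> ring=[75:NA,91:NB]
Op 5: remove NB -> ring=[75:NA]
Op 6: add NC@67 -> ring=[67:NC,75:NA]
Op 7: add ND@37 -> ring=[37:ND,67:NC,75:NA]
Final route key 65: smallest pos >= 65 is 67 -> NC

Answer: NC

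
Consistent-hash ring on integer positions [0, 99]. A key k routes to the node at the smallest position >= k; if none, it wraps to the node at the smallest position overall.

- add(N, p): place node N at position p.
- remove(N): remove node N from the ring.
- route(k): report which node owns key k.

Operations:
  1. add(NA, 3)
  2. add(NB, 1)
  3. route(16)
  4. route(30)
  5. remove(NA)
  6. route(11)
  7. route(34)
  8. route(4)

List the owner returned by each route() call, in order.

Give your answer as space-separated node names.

Answer: NB NB NB NB NB

Derivation:
Op 1: add NA@3 -> ring=[3:NA]
Op 2: add NB@1 -> ring=[1:NB,3:NA]
Op 3: route key 16: none >= 16, wrap to smallest pos 1 -> NB
Op 4: route key 30: none >= 30, wrap to smallest pos 1 -> NB
Op 5: remove NA -> ring=[1:NB]
Op 6: route key 11: none >= 11, wrap to smallest pos 1 -> NB
Op 7: route key 34: none >= 34, wrap to smallest pos 1 -> NB
Op 8: route key 4: none >= 4, wrap to smallest pos 1 -> NB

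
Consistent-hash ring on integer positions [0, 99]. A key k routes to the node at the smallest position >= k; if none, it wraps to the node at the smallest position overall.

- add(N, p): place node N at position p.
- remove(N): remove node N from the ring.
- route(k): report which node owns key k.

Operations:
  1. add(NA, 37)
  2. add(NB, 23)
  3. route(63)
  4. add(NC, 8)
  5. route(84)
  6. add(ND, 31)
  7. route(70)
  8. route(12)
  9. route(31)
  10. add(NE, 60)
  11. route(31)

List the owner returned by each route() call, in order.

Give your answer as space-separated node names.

Answer: NB NC NC NB ND ND

Derivation:
Op 1: add NA@37 -> ring=[37:NA]
Op 2: add NB@23 -> ring=[23:NB,37:NA]
Op 3: route key 63: none >= 63, wrap to smallest pos 23 -> NB
Op 4: add NC@8 -> ring=[8:NC,23:NB,37:NA]
Op 5: route key 84: none >= 84, wrap to smallest pos 8 -> NC
Op 6: add ND@31 -> ring=[8:NC,23:NB,31:ND,37:NA]
Op 7: route key 70: none >= 70, wrap to smallest pos 8 -> NC
Op 8: route key 12: smallest pos >= 12 is 23 -> NB
Op 9: route key 31: smallest pos >= 31 is 31 -> ND
Op 10: add NE@60 -> ring=[8:NC,23:NB,31:ND,37:NA,60:NE]
Op 11: route key 31: smallest pos >= 31 is 31 -> ND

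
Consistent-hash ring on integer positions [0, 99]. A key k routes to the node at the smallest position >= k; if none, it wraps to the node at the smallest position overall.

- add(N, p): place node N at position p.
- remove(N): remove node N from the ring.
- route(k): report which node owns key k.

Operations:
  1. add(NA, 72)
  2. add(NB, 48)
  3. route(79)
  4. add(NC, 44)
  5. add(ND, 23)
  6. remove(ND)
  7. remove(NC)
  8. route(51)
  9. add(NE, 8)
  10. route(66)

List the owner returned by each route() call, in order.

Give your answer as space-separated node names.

Op 1: add NA@72 -> ring=[72:NA]
Op 2: add NB@48 -> ring=[48:NB,72:NA]
Op 3: route key 79: none >= 79, wrap to smallest pos 48 -> NB
Op 4: add NC@44 -> ring=[44:NC,48:NB,72:NA]
Op 5: add ND@23 -> ring=[23:ND,44:NC,48:NB,72:NA]
Op 6: remove ND -> ring=[44:NC,48:NB,72:NA]
Op 7: remove NC -> ring=[48:NB,72:NA]
Op 8: route key 51: smallest pos >= 51 is 72 -> NA
Op 9: add NE@8 -> ring=[8:NE,48:NB,72:NA]
Op 10: route key 66: smallest pos >= 66 is 72 -> NA

Answer: NB NA NA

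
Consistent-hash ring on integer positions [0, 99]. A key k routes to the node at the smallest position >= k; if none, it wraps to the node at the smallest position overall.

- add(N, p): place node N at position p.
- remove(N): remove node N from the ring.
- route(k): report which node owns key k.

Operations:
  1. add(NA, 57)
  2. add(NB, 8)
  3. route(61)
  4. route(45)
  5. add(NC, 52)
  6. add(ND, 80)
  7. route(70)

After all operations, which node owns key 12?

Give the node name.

Op 1: add NA@57 -> ring=[57:NA]
Op 2: add NB@8 -> ring=[8:NB,57:NA]
Op 3: route key 61: none >= 61, wrap to smallest pos 8 -> NB
Op 4: route key 45: smallest pos >= 45 is 57 -> NA
Op 5: add NC@52 -> ring=[8:NB,52:NC,57:NA]
Op 6: add ND@80 -> ring=[8:NB,52:NC,57:NA,80:ND]
Op 7: route key 70: smallest pos >= 70 is 80 -> ND
Final route key 12: smallest pos >= 12 is 52 -> NC

Answer: NC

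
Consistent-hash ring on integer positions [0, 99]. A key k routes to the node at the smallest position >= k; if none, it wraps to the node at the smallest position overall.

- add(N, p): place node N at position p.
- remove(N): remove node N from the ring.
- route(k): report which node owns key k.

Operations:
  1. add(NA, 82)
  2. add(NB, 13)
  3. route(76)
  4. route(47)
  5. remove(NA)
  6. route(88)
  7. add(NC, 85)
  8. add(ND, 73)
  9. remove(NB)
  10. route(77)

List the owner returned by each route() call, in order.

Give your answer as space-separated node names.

Answer: NA NA NB NC

Derivation:
Op 1: add NA@82 -> ring=[82:NA]
Op 2: add NB@13 -> ring=[13:NB,82:NA]
Op 3: route key 76: smallest pos >= 76 is 82 -> NA
Op 4: route key 47: smallest pos >= 47 is 82 -> NA
Op 5: remove NA -> ring=[13:NB]
Op 6: route key 88: none >= 88, wrap to smallest pos 13 -> NB
Op 7: add NC@85 -> ring=[13:NB,85:NC]
Op 8: add ND@73 -> ring=[13:NB,73:ND,85:NC]
Op 9: remove NB -> ring=[73:ND,85:NC]
Op 10: route key 77: smallest pos >= 77 is 85 -> NC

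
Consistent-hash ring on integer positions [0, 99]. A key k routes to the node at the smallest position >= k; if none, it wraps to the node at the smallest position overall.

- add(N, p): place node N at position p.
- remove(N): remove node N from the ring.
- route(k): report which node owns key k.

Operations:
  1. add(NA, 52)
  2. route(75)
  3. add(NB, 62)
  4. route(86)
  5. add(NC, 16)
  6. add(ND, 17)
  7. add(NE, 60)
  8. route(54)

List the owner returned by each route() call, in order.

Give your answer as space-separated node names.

Op 1: add NA@52 -> ring=[52:NA]
Op 2: route key 75: none >= 75, wrap to smallest pos 52 -> NA
Op 3: add NB@62 -> ring=[52:NA,62:NB]
Op 4: route key 86: none >= 86, wrap to smallest pos 52 -> NA
Op 5: add NC@16 -> ring=[16:NC,52:NA,62:NB]
Op 6: add ND@17 -> ring=[16:NC,17:ND,52:NA,62:NB]
Op 7: add NE@60 -> ring=[16:NC,17:ND,52:NA,60:NE,62:NB]
Op 8: route key 54: smallest pos >= 54 is 60 -> NE

Answer: NA NA NE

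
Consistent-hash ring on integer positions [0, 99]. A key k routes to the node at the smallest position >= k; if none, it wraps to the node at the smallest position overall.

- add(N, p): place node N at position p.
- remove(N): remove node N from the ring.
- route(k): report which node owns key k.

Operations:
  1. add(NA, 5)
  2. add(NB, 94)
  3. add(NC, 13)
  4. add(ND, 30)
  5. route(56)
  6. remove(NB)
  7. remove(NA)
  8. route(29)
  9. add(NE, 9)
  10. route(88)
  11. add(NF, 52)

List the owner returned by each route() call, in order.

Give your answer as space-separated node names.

Op 1: add NA@5 -> ring=[5:NA]
Op 2: add NB@94 -> ring=[5:NA,94:NB]
Op 3: add NC@13 -> ring=[5:NA,13:NC,94:NB]
Op 4: add ND@30 -> ring=[5:NA,13:NC,30:ND,94:NB]
Op 5: route key 56: smallest pos >= 56 is 94 -> NB
Op 6: remove NB -> ring=[5:NA,13:NC,30:ND]
Op 7: remove NA -> ring=[13:NC,30:ND]
Op 8: route key 29: smallest pos >= 29 is 30 -> ND
Op 9: add NE@9 -> ring=[9:NE,13:NC,30:ND]
Op 10: route key 88: none >= 88, wrap to smallest pos 9 -> NE
Op 11: add NF@52 -> ring=[9:NE,13:NC,30:ND,52:NF]

Answer: NB ND NE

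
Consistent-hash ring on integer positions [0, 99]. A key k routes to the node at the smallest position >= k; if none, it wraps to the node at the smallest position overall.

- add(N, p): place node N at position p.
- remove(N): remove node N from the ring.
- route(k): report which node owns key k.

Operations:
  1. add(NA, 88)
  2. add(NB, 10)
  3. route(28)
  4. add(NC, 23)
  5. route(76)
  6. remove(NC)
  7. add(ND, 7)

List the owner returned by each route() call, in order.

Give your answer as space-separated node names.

Op 1: add NA@88 -> ring=[88:NA]
Op 2: add NB@10 -> ring=[10:NB,88:NA]
Op 3: route key 28: smallest pos >= 28 is 88 -> NA
Op 4: add NC@23 -> ring=[10:NB,23:NC,88:NA]
Op 5: route key 76: smallest pos >= 76 is 88 -> NA
Op 6: remove NC -> ring=[10:NB,88:NA]
Op 7: add ND@7 -> ring=[7:ND,10:NB,88:NA]

Answer: NA NA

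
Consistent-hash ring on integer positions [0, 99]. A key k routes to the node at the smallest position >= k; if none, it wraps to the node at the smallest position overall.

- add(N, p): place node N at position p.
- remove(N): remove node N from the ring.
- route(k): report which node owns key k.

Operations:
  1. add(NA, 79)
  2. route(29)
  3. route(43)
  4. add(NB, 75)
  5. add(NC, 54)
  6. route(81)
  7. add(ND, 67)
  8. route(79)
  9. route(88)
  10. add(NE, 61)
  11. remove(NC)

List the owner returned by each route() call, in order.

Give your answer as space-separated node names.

Answer: NA NA NC NA NC

Derivation:
Op 1: add NA@79 -> ring=[79:NA]
Op 2: route key 29: smallest pos >= 29 is 79 -> NA
Op 3: route key 43: smallest pos >= 43 is 79 -> NA
Op 4: add NB@75 -> ring=[75:NB,79:NA]
Op 5: add NC@54 -> ring=[54:NC,75:NB,79:NA]
Op 6: route key 81: none >= 81, wrap to smallest pos 54 -> NC
Op 7: add ND@67 -> ring=[54:NC,67:ND,75:NB,79:NA]
Op 8: route key 79: smallest pos >= 79 is 79 -> NA
Op 9: route key 88: none >= 88, wrap to smallest pos 54 -> NC
Op 10: add NE@61 -> ring=[54:NC,61:NE,67:ND,75:NB,79:NA]
Op 11: remove NC -> ring=[61:NE,67:ND,75:NB,79:NA]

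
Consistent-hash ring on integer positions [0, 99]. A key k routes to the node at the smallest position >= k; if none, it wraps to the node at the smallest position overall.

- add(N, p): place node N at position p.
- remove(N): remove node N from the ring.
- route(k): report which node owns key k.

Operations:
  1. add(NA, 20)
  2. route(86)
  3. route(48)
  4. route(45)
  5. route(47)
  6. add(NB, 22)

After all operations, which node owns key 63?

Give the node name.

Op 1: add NA@20 -> ring=[20:NA]
Op 2: route key 86: none >= 86, wrap to smallest pos 20 -> NA
Op 3: route key 48: none >= 48, wrap to smallest pos 20 -> NA
Op 4: route key 45: none >= 45, wrap to smallest pos 20 -> NA
Op 5: route key 47: none >= 47, wrap to smallest pos 20 -> NA
Op 6: add NB@22 -> ring=[20:NA,22:NB]
Final route key 63: none >= 63, wrap to smallest pos 20 -> NA

Answer: NA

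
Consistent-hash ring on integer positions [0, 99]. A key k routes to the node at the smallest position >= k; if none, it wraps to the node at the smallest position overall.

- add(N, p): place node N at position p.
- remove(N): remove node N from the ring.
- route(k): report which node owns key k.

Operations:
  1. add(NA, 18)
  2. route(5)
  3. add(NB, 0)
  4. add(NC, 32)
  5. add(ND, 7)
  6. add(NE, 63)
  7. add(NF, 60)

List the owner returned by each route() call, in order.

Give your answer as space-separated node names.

Op 1: add NA@18 -> ring=[18:NA]
Op 2: route key 5: smallest pos >= 5 is 18 -> NA
Op 3: add NB@0 -> ring=[0:NB,18:NA]
Op 4: add NC@32 -> ring=[0:NB,18:NA,32:NC]
Op 5: add ND@7 -> ring=[0:NB,7:ND,18:NA,32:NC]
Op 6: add NE@63 -> ring=[0:NB,7:ND,18:NA,32:NC,63:NE]
Op 7: add NF@60 -> ring=[0:NB,7:ND,18:NA,32:NC,60:NF,63:NE]

Answer: NA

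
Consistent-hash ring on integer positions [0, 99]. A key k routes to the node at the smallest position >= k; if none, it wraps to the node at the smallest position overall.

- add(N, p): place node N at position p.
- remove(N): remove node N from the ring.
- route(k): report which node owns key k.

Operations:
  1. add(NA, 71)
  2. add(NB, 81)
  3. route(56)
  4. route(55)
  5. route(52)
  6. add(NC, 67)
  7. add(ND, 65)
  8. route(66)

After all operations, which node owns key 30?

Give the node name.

Op 1: add NA@71 -> ring=[71:NA]
Op 2: add NB@81 -> ring=[71:NA,81:NB]
Op 3: route key 56: smallest pos >= 56 is 71 -> NA
Op 4: route key 55: smallest pos >= 55 is 71 -> NA
Op 5: route key 52: smallest pos >= 52 is 71 -> NA
Op 6: add NC@67 -> ring=[67:NC,71:NA,81:NB]
Op 7: add ND@65 -> ring=[65:ND,67:NC,71:NA,81:NB]
Op 8: route key 66: smallest pos >= 66 is 67 -> NC
Final route key 30: smallest pos >= 30 is 65 -> ND

Answer: ND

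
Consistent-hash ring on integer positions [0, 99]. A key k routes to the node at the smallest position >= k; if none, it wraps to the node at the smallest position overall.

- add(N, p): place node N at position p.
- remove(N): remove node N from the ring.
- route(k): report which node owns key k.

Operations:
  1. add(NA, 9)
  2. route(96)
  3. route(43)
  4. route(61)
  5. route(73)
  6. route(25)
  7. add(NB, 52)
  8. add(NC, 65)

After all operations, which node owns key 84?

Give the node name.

Op 1: add NA@9 -> ring=[9:NA]
Op 2: route key 96: none >= 96, wrap to smallest pos 9 -> NA
Op 3: route key 43: none >= 43, wrap to smallest pos 9 -> NA
Op 4: route key 61: none >= 61, wrap to smallest pos 9 -> NA
Op 5: route key 73: none >= 73, wrap to smallest pos 9 -> NA
Op 6: route key 25: none >= 25, wrap to smallest pos 9 -> NA
Op 7: add NB@52 -> ring=[9:NA,52:NB]
Op 8: add NC@65 -> ring=[9:NA,52:NB,65:NC]
Final route key 84: none >= 84, wrap to smallest pos 9 -> NA

Answer: NA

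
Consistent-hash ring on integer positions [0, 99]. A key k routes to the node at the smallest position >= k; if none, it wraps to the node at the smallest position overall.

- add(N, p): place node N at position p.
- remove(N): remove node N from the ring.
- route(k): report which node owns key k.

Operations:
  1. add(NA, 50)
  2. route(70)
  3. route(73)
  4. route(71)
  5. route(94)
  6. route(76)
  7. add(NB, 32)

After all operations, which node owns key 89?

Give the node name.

Answer: NB

Derivation:
Op 1: add NA@50 -> ring=[50:NA]
Op 2: route key 70: none >= 70, wrap to smallest pos 50 -> NA
Op 3: route key 73: none >= 73, wrap to smallest pos 50 -> NA
Op 4: route key 71: none >= 71, wrap to smallest pos 50 -> NA
Op 5: route key 94: none >= 94, wrap to smallest pos 50 -> NA
Op 6: route key 76: none >= 76, wrap to smallest pos 50 -> NA
Op 7: add NB@32 -> ring=[32:NB,50:NA]
Final route key 89: none >= 89, wrap to smallest pos 32 -> NB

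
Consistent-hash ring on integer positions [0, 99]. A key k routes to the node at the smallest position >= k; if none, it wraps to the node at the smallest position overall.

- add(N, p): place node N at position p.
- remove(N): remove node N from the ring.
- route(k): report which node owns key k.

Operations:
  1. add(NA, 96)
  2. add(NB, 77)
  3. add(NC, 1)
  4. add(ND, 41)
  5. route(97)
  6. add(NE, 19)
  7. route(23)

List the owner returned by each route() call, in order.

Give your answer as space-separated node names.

Answer: NC ND

Derivation:
Op 1: add NA@96 -> ring=[96:NA]
Op 2: add NB@77 -> ring=[77:NB,96:NA]
Op 3: add NC@1 -> ring=[1:NC,77:NB,96:NA]
Op 4: add ND@41 -> ring=[1:NC,41:ND,77:NB,96:NA]
Op 5: route key 97: none >= 97, wrap to smallest pos 1 -> NC
Op 6: add NE@19 -> ring=[1:NC,19:NE,41:ND,77:NB,96:NA]
Op 7: route key 23: smallest pos >= 23 is 41 -> ND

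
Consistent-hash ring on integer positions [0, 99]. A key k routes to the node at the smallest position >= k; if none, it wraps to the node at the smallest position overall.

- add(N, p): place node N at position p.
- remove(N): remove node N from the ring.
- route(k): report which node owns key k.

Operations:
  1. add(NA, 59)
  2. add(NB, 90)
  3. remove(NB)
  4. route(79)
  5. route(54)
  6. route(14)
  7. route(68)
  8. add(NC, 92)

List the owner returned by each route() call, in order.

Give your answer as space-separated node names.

Answer: NA NA NA NA

Derivation:
Op 1: add NA@59 -> ring=[59:NA]
Op 2: add NB@90 -> ring=[59:NA,90:NB]
Op 3: remove NB -> ring=[59:NA]
Op 4: route key 79: none >= 79, wrap to smallest pos 59 -> NA
Op 5: route key 54: smallest pos >= 54 is 59 -> NA
Op 6: route key 14: smallest pos >= 14 is 59 -> NA
Op 7: route key 68: none >= 68, wrap to smallest pos 59 -> NA
Op 8: add NC@92 -> ring=[59:NA,92:NC]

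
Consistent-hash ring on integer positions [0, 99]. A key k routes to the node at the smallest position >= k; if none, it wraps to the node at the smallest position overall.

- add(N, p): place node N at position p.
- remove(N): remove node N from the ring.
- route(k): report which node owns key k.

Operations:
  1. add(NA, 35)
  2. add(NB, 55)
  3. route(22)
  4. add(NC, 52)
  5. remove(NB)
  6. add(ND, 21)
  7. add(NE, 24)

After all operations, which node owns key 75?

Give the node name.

Answer: ND

Derivation:
Op 1: add NA@35 -> ring=[35:NA]
Op 2: add NB@55 -> ring=[35:NA,55:NB]
Op 3: route key 22: smallest pos >= 22 is 35 -> NA
Op 4: add NC@52 -> ring=[35:NA,52:NC,55:NB]
Op 5: remove NB -> ring=[35:NA,52:NC]
Op 6: add ND@21 -> ring=[21:ND,35:NA,52:NC]
Op 7: add NE@24 -> ring=[21:ND,24:NE,35:NA,52:NC]
Final route key 75: none >= 75, wrap to smallest pos 21 -> ND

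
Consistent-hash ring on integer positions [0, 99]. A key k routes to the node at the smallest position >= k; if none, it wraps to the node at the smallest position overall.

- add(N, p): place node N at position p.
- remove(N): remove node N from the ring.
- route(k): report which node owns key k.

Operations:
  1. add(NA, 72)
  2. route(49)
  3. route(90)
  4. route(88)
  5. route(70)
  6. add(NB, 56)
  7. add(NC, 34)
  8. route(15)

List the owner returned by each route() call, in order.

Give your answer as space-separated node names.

Answer: NA NA NA NA NC

Derivation:
Op 1: add NA@72 -> ring=[72:NA]
Op 2: route key 49: smallest pos >= 49 is 72 -> NA
Op 3: route key 90: none >= 90, wrap to smallest pos 72 -> NA
Op 4: route key 88: none >= 88, wrap to smallest pos 72 -> NA
Op 5: route key 70: smallest pos >= 70 is 72 -> NA
Op 6: add NB@56 -> ring=[56:NB,72:NA]
Op 7: add NC@34 -> ring=[34:NC,56:NB,72:NA]
Op 8: route key 15: smallest pos >= 15 is 34 -> NC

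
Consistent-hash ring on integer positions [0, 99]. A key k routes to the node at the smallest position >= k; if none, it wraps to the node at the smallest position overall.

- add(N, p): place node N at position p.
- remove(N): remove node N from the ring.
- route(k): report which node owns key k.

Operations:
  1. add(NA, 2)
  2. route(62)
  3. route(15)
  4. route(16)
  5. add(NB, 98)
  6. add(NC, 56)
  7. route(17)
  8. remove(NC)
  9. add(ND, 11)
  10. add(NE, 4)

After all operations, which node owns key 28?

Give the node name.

Answer: NB

Derivation:
Op 1: add NA@2 -> ring=[2:NA]
Op 2: route key 62: none >= 62, wrap to smallest pos 2 -> NA
Op 3: route key 15: none >= 15, wrap to smallest pos 2 -> NA
Op 4: route key 16: none >= 16, wrap to smallest pos 2 -> NA
Op 5: add NB@98 -> ring=[2:NA,98:NB]
Op 6: add NC@56 -> ring=[2:NA,56:NC,98:NB]
Op 7: route key 17: smallest pos >= 17 is 56 -> NC
Op 8: remove NC -> ring=[2:NA,98:NB]
Op 9: add ND@11 -> ring=[2:NA,11:ND,98:NB]
Op 10: add NE@4 -> ring=[2:NA,4:NE,11:ND,98:NB]
Final route key 28: smallest pos >= 28 is 98 -> NB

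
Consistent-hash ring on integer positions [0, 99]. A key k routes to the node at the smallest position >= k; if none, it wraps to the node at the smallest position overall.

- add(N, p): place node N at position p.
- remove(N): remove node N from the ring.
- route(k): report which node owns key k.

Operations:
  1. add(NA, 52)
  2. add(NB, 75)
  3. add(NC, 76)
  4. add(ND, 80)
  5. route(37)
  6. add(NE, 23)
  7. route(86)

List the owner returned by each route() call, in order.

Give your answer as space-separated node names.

Op 1: add NA@52 -> ring=[52:NA]
Op 2: add NB@75 -> ring=[52:NA,75:NB]
Op 3: add NC@76 -> ring=[52:NA,75:NB,76:NC]
Op 4: add ND@80 -> ring=[52:NA,75:NB,76:NC,80:ND]
Op 5: route key 37: smallest pos >= 37 is 52 -> NA
Op 6: add NE@23 -> ring=[23:NE,52:NA,75:NB,76:NC,80:ND]
Op 7: route key 86: none >= 86, wrap to smallest pos 23 -> NE

Answer: NA NE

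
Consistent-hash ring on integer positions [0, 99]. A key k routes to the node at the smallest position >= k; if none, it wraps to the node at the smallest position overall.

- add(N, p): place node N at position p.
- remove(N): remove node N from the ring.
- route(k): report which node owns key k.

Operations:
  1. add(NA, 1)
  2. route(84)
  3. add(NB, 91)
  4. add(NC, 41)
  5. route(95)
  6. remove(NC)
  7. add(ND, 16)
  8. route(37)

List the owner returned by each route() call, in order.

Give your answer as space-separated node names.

Answer: NA NA NB

Derivation:
Op 1: add NA@1 -> ring=[1:NA]
Op 2: route key 84: none >= 84, wrap to smallest pos 1 -> NA
Op 3: add NB@91 -> ring=[1:NA,91:NB]
Op 4: add NC@41 -> ring=[1:NA,41:NC,91:NB]
Op 5: route key 95: none >= 95, wrap to smallest pos 1 -> NA
Op 6: remove NC -> ring=[1:NA,91:NB]
Op 7: add ND@16 -> ring=[1:NA,16:ND,91:NB]
Op 8: route key 37: smallest pos >= 37 is 91 -> NB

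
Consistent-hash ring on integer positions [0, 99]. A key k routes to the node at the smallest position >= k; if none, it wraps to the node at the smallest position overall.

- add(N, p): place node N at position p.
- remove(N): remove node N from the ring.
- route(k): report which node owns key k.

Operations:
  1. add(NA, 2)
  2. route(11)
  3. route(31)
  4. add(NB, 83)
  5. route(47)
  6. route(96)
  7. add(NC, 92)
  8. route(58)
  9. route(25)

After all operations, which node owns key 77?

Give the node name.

Op 1: add NA@2 -> ring=[2:NA]
Op 2: route key 11: none >= 11, wrap to smallest pos 2 -> NA
Op 3: route key 31: none >= 31, wrap to smallest pos 2 -> NA
Op 4: add NB@83 -> ring=[2:NA,83:NB]
Op 5: route key 47: smallest pos >= 47 is 83 -> NB
Op 6: route key 96: none >= 96, wrap to smallest pos 2 -> NA
Op 7: add NC@92 -> ring=[2:NA,83:NB,92:NC]
Op 8: route key 58: smallest pos >= 58 is 83 -> NB
Op 9: route key 25: smallest pos >= 25 is 83 -> NB
Final route key 77: smallest pos >= 77 is 83 -> NB

Answer: NB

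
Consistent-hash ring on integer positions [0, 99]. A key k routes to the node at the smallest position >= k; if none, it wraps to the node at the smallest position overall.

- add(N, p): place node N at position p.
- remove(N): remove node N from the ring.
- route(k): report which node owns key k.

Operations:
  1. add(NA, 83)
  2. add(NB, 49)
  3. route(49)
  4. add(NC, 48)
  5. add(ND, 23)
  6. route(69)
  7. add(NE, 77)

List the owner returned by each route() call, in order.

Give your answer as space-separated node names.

Op 1: add NA@83 -> ring=[83:NA]
Op 2: add NB@49 -> ring=[49:NB,83:NA]
Op 3: route key 49: smallest pos >= 49 is 49 -> NB
Op 4: add NC@48 -> ring=[48:NC,49:NB,83:NA]
Op 5: add ND@23 -> ring=[23:ND,48:NC,49:NB,83:NA]
Op 6: route key 69: smallest pos >= 69 is 83 -> NA
Op 7: add NE@77 -> ring=[23:ND,48:NC,49:NB,77:NE,83:NA]

Answer: NB NA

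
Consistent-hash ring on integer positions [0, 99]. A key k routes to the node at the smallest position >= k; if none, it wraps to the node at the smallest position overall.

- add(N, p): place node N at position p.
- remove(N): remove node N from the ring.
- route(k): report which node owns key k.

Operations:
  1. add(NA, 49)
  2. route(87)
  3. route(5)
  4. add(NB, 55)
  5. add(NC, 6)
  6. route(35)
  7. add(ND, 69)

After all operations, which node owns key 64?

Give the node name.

Op 1: add NA@49 -> ring=[49:NA]
Op 2: route key 87: none >= 87, wrap to smallest pos 49 -> NA
Op 3: route key 5: smallest pos >= 5 is 49 -> NA
Op 4: add NB@55 -> ring=[49:NA,55:NB]
Op 5: add NC@6 -> ring=[6:NC,49:NA,55:NB]
Op 6: route key 35: smallest pos >= 35 is 49 -> NA
Op 7: add ND@69 -> ring=[6:NC,49:NA,55:NB,69:ND]
Final route key 64: smallest pos >= 64 is 69 -> ND

Answer: ND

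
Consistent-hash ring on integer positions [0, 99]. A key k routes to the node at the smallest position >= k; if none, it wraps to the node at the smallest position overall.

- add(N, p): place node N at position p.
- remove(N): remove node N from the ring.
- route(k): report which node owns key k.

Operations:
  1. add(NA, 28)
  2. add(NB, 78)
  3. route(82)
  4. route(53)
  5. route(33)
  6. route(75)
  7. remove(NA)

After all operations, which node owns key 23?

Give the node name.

Op 1: add NA@28 -> ring=[28:NA]
Op 2: add NB@78 -> ring=[28:NA,78:NB]
Op 3: route key 82: none >= 82, wrap to smallest pos 28 -> NA
Op 4: route key 53: smallest pos >= 53 is 78 -> NB
Op 5: route key 33: smallest pos >= 33 is 78 -> NB
Op 6: route key 75: smallest pos >= 75 is 78 -> NB
Op 7: remove NA -> ring=[78:NB]
Final route key 23: smallest pos >= 23 is 78 -> NB

Answer: NB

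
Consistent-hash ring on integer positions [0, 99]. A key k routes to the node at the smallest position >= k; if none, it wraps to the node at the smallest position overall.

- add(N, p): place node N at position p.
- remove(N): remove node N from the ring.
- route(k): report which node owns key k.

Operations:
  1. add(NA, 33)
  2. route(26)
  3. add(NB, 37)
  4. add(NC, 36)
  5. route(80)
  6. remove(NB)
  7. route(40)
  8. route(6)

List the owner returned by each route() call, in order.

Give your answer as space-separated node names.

Answer: NA NA NA NA

Derivation:
Op 1: add NA@33 -> ring=[33:NA]
Op 2: route key 26: smallest pos >= 26 is 33 -> NA
Op 3: add NB@37 -> ring=[33:NA,37:NB]
Op 4: add NC@36 -> ring=[33:NA,36:NC,37:NB]
Op 5: route key 80: none >= 80, wrap to smallest pos 33 -> NA
Op 6: remove NB -> ring=[33:NA,36:NC]
Op 7: route key 40: none >= 40, wrap to smallest pos 33 -> NA
Op 8: route key 6: smallest pos >= 6 is 33 -> NA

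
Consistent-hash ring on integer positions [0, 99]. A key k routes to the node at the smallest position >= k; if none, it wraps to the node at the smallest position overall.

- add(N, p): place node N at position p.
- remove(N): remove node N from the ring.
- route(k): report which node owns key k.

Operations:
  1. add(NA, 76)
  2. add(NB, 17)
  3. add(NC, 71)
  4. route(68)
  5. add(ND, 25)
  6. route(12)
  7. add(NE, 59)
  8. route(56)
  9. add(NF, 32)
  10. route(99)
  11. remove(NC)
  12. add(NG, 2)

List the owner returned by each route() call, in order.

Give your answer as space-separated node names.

Answer: NC NB NE NB

Derivation:
Op 1: add NA@76 -> ring=[76:NA]
Op 2: add NB@17 -> ring=[17:NB,76:NA]
Op 3: add NC@71 -> ring=[17:NB,71:NC,76:NA]
Op 4: route key 68: smallest pos >= 68 is 71 -> NC
Op 5: add ND@25 -> ring=[17:NB,25:ND,71:NC,76:NA]
Op 6: route key 12: smallest pos >= 12 is 17 -> NB
Op 7: add NE@59 -> ring=[17:NB,25:ND,59:NE,71:NC,76:NA]
Op 8: route key 56: smallest pos >= 56 is 59 -> NE
Op 9: add NF@32 -> ring=[17:NB,25:ND,32:NF,59:NE,71:NC,76:NA]
Op 10: route key 99: none >= 99, wrap to smallest pos 17 -> NB
Op 11: remove NC -> ring=[17:NB,25:ND,32:NF,59:NE,76:NA]
Op 12: add NG@2 -> ring=[2:NG,17:NB,25:ND,32:NF,59:NE,76:NA]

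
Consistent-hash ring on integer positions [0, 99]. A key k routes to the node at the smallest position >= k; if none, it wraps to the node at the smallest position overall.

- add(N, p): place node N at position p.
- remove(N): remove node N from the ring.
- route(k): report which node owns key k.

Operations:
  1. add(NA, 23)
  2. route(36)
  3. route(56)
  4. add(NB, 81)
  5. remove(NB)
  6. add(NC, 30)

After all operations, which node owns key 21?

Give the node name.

Op 1: add NA@23 -> ring=[23:NA]
Op 2: route key 36: none >= 36, wrap to smallest pos 23 -> NA
Op 3: route key 56: none >= 56, wrap to smallest pos 23 -> NA
Op 4: add NB@81 -> ring=[23:NA,81:NB]
Op 5: remove NB -> ring=[23:NA]
Op 6: add NC@30 -> ring=[23:NA,30:NC]
Final route key 21: smallest pos >= 21 is 23 -> NA

Answer: NA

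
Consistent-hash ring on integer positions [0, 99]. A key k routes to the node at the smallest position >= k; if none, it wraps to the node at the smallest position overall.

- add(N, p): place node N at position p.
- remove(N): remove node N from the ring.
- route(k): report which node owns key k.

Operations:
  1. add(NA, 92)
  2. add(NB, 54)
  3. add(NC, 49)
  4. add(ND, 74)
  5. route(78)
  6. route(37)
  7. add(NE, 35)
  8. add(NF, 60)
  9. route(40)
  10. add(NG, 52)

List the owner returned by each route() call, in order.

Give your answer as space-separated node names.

Answer: NA NC NC

Derivation:
Op 1: add NA@92 -> ring=[92:NA]
Op 2: add NB@54 -> ring=[54:NB,92:NA]
Op 3: add NC@49 -> ring=[49:NC,54:NB,92:NA]
Op 4: add ND@74 -> ring=[49:NC,54:NB,74:ND,92:NA]
Op 5: route key 78: smallest pos >= 78 is 92 -> NA
Op 6: route key 37: smallest pos >= 37 is 49 -> NC
Op 7: add NE@35 -> ring=[35:NE,49:NC,54:NB,74:ND,92:NA]
Op 8: add NF@60 -> ring=[35:NE,49:NC,54:NB,60:NF,74:ND,92:NA]
Op 9: route key 40: smallest pos >= 40 is 49 -> NC
Op 10: add NG@52 -> ring=[35:NE,49:NC,52:NG,54:NB,60:NF,74:ND,92:NA]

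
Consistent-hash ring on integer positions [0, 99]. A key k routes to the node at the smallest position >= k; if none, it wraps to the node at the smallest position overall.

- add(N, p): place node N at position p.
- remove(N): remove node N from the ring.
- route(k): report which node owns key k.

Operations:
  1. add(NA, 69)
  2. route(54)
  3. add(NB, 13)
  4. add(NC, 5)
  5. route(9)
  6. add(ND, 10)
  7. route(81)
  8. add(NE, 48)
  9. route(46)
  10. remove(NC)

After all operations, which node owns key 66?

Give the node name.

Answer: NA

Derivation:
Op 1: add NA@69 -> ring=[69:NA]
Op 2: route key 54: smallest pos >= 54 is 69 -> NA
Op 3: add NB@13 -> ring=[13:NB,69:NA]
Op 4: add NC@5 -> ring=[5:NC,13:NB,69:NA]
Op 5: route key 9: smallest pos >= 9 is 13 -> NB
Op 6: add ND@10 -> ring=[5:NC,10:ND,13:NB,69:NA]
Op 7: route key 81: none >= 81, wrap to smallest pos 5 -> NC
Op 8: add NE@48 -> ring=[5:NC,10:ND,13:NB,48:NE,69:NA]
Op 9: route key 46: smallest pos >= 46 is 48 -> NE
Op 10: remove NC -> ring=[10:ND,13:NB,48:NE,69:NA]
Final route key 66: smallest pos >= 66 is 69 -> NA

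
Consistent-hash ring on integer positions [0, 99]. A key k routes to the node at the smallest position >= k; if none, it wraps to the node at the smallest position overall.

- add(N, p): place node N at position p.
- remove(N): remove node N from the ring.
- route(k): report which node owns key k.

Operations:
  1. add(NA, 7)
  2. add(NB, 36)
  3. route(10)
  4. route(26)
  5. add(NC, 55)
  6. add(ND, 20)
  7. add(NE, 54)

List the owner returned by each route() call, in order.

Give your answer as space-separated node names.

Answer: NB NB

Derivation:
Op 1: add NA@7 -> ring=[7:NA]
Op 2: add NB@36 -> ring=[7:NA,36:NB]
Op 3: route key 10: smallest pos >= 10 is 36 -> NB
Op 4: route key 26: smallest pos >= 26 is 36 -> NB
Op 5: add NC@55 -> ring=[7:NA,36:NB,55:NC]
Op 6: add ND@20 -> ring=[7:NA,20:ND,36:NB,55:NC]
Op 7: add NE@54 -> ring=[7:NA,20:ND,36:NB,54:NE,55:NC]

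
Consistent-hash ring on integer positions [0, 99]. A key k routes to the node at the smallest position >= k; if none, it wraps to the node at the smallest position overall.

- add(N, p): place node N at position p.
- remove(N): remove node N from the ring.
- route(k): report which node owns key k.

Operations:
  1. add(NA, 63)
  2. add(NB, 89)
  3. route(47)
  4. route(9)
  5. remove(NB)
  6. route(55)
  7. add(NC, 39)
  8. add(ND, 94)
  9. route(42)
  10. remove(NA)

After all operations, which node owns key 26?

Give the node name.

Op 1: add NA@63 -> ring=[63:NA]
Op 2: add NB@89 -> ring=[63:NA,89:NB]
Op 3: route key 47: smallest pos >= 47 is 63 -> NA
Op 4: route key 9: smallest pos >= 9 is 63 -> NA
Op 5: remove NB -> ring=[63:NA]
Op 6: route key 55: smallest pos >= 55 is 63 -> NA
Op 7: add NC@39 -> ring=[39:NC,63:NA]
Op 8: add ND@94 -> ring=[39:NC,63:NA,94:ND]
Op 9: route key 42: smallest pos >= 42 is 63 -> NA
Op 10: remove NA -> ring=[39:NC,94:ND]
Final route key 26: smallest pos >= 26 is 39 -> NC

Answer: NC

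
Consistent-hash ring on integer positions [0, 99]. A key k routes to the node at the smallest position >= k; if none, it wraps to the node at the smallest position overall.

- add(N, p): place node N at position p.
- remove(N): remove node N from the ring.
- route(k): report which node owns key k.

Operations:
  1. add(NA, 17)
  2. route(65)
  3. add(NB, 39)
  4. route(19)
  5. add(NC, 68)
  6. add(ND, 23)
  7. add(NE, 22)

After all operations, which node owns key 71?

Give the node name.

Answer: NA

Derivation:
Op 1: add NA@17 -> ring=[17:NA]
Op 2: route key 65: none >= 65, wrap to smallest pos 17 -> NA
Op 3: add NB@39 -> ring=[17:NA,39:NB]
Op 4: route key 19: smallest pos >= 19 is 39 -> NB
Op 5: add NC@68 -> ring=[17:NA,39:NB,68:NC]
Op 6: add ND@23 -> ring=[17:NA,23:ND,39:NB,68:NC]
Op 7: add NE@22 -> ring=[17:NA,22:NE,23:ND,39:NB,68:NC]
Final route key 71: none >= 71, wrap to smallest pos 17 -> NA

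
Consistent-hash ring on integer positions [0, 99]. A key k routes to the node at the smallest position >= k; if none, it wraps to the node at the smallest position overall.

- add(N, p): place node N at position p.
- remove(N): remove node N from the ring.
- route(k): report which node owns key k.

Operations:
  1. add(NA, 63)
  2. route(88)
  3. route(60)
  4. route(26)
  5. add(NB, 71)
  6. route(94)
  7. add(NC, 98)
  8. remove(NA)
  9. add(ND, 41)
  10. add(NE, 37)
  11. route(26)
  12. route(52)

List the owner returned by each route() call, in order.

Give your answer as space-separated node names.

Op 1: add NA@63 -> ring=[63:NA]
Op 2: route key 88: none >= 88, wrap to smallest pos 63 -> NA
Op 3: route key 60: smallest pos >= 60 is 63 -> NA
Op 4: route key 26: smallest pos >= 26 is 63 -> NA
Op 5: add NB@71 -> ring=[63:NA,71:NB]
Op 6: route key 94: none >= 94, wrap to smallest pos 63 -> NA
Op 7: add NC@98 -> ring=[63:NA,71:NB,98:NC]
Op 8: remove NA -> ring=[71:NB,98:NC]
Op 9: add ND@41 -> ring=[41:ND,71:NB,98:NC]
Op 10: add NE@37 -> ring=[37:NE,41:ND,71:NB,98:NC]
Op 11: route key 26: smallest pos >= 26 is 37 -> NE
Op 12: route key 52: smallest pos >= 52 is 71 -> NB

Answer: NA NA NA NA NE NB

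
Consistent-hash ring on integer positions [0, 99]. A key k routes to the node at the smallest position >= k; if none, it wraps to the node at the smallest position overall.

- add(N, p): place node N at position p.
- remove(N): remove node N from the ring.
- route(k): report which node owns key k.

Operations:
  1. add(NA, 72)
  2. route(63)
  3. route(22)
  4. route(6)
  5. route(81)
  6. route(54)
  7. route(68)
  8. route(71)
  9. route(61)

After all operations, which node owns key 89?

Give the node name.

Op 1: add NA@72 -> ring=[72:NA]
Op 2: route key 63: smallest pos >= 63 is 72 -> NA
Op 3: route key 22: smallest pos >= 22 is 72 -> NA
Op 4: route key 6: smallest pos >= 6 is 72 -> NA
Op 5: route key 81: none >= 81, wrap to smallest pos 72 -> NA
Op 6: route key 54: smallest pos >= 54 is 72 -> NA
Op 7: route key 68: smallest pos >= 68 is 72 -> NA
Op 8: route key 71: smallest pos >= 71 is 72 -> NA
Op 9: route key 61: smallest pos >= 61 is 72 -> NA
Final route key 89: none >= 89, wrap to smallest pos 72 -> NA

Answer: NA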